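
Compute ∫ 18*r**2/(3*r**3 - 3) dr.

2*log(3*r**3 - 3) + C

Let u = 3*r**3 - 3, so du = (9*r**2) dr.
Rewriting, the integral becomes 2·∫ 1/u du = 2·log(u).
Substituting back, u = 3*r**3 - 3.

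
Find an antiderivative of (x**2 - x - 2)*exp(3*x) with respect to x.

Use integration by parts with u = x**2 - x - 2, dv = exp(3*x) dx, so v = exp(3*x)/3.
Apply parts 2 times (tabular method): alternate signs, differentiate u down to 0, integrate dv up.

(9*x**2 - 15*x - 13)*exp(3*x)/27 + C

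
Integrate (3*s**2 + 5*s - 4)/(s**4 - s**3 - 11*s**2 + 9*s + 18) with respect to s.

Factor the denominator: (s - 3)*(s - 2)*(s + 1)*(s + 3).
Partial-fraction decomposition: -2/(15*(s + 3)) - 1/(4*(s + 1)) - 6/(5*(s - 2)) + 19/(12*(s - 3)).
Integrate each term: A/(s−a) contributes A·log|s−a|.

19*log(s - 3)/12 - 6*log(s - 2)/5 - log(s + 1)/4 - 2*log(s + 3)/15 + C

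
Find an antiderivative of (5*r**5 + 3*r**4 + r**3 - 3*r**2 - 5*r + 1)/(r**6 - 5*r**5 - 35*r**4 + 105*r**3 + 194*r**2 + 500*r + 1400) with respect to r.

Factor the denominator: (r - 7)*(r - 5)*(r + 2)*(r + 5)*(r**2 + 4).
Partial-fraction decomposition: (973*r + 2518)/(12296*(r**2 + 4)) + 3481/(2610*(r + 5)) - 121/(1512*(r + 2)) - 8763/(2030*(r - 5)) + 11425/(1431*(r - 7)).
Integrate each term; A/(r−a) gives A·log|r−a|; the (Br+D)/(r²+p²) term gives a log and an atan.

11425*log(r - 7)/1431 - 8763*log(r - 5)/2030 - 121*log(r + 2)/1512 + 3481*log(r + 5)/2610 + 973*log(r**2 + 4)/24592 + 1259*atan(r/2)/12296 + C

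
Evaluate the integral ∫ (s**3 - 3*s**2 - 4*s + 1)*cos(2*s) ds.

Use integration by parts with u = s**3 - 3*s**2 - 4*s + 1, dv = cos(2*s) ds, so v = sin(2*s)/2.
Apply parts 3 times (tabular method): alternate signs, differentiate u down to 0, integrate dv up.

s**3*sin(2*s)/2 - 3*s**2*sin(2*s)/2 + 3*s**2*cos(2*s)/4 - 11*s*sin(2*s)/4 - 3*s*cos(2*s)/2 + 5*sin(2*s)/4 - 11*cos(2*s)/8 + C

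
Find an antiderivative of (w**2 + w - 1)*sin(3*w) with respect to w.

-w**2*cos(3*w)/3 + 2*w*sin(3*w)/9 - w*cos(3*w)/3 + sin(3*w)/9 + 11*cos(3*w)/27 + C

Use integration by parts with u = w**2 + w - 1, dv = sin(3*w) dw, so v = -cos(3*w)/3.
Apply parts 2 times (tabular method): alternate signs, differentiate u down to 0, integrate dv up.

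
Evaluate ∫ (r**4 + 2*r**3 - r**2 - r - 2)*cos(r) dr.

Use integration by parts with u = r**4 + 2*r**3 - r**2 - r - 2, dv = cos(r) dr, so v = sin(r).
Apply parts 4 times (tabular method): alternate signs, differentiate u down to 0, integrate dv up.

r**4*sin(r) + 2*r**3*sin(r) + 4*r**3*cos(r) - 13*r**2*sin(r) + 6*r**2*cos(r) - 13*r*sin(r) - 26*r*cos(r) + 24*sin(r) - 13*cos(r) + C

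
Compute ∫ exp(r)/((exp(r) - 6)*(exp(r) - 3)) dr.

Let u = e^r, du = e^r dr.
The integral becomes ∫ du/((u-3)(u-6)); decompose into partial fractions.

log(exp(r) - 6)/3 - log(exp(r) - 3)/3 + C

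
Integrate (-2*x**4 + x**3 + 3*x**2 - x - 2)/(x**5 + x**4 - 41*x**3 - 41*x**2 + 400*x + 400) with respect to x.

Factor the denominator: (x - 5)*(x - 4)*(x + 1)*(x + 4)*(x + 5).
Partial-fraction decomposition: -1297/(360*(x + 5)) + 263/(108*(x + 4)) - 1/(360*(x + 1)) + 203/(180*(x - 4)) - 1057/(540*(x - 5)).
Integrate each term: A/(x−a) contributes A·log|x−a|.

-1057*log(x - 5)/540 + 203*log(x - 4)/180 - log(x + 1)/360 + 263*log(x + 4)/108 - 1297*log(x + 5)/360 + C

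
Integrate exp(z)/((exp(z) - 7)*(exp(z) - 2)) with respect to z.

Let u = e^z, du = e^z dz.
The integral becomes ∫ du/((u-7)(u-2)); decompose into partial fractions.

log(exp(z) - 7)/5 - log(exp(z) - 2)/5 + C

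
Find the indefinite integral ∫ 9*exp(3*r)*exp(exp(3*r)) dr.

3*exp(exp(3*r)) + C

Let u = exp(3*r), so du = (3*exp(3*r)) dr.
Rewriting, the integral becomes 3·∫ e^u du = 3·e^u.
Substituting back, u = exp(3*r).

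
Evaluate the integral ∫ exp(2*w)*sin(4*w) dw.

Let I denote the integral. Integrate by parts with u = sin(4*w), dv = exp(2*w) dw, so v = exp(2*w)/2: I = exp(2*w)*sin(4*w)/2 − 2·∫ exp(2*w)*cos(4*w) dw.
Apply parts again with u = cos(4*w), dv = exp(2*w) dw: ∫ exp(2*w)*cos(4*w) dw = exp(2*w)*cos(4*w)/2 + 2·I. Substituting back brings back I: I = exp(2*w)*sin(4*w)/2 - exp(2*w)*cos(4*w) − 4·I.
Solving for I: (1 + 4)·I equals the remaining terms, so I = (1/5)·(exp(2*w)*sin(4*w)/2 - exp(2*w)*cos(4*w)).

exp(2*w)*sin(4*w)/10 - exp(2*w)*cos(4*w)/5 + C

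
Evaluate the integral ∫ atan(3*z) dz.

Use integration by parts with u = arctan(3*z), dv = dz.
Then du = 3/(9*z**2 + 1) dz.

z*atan(3*z) - log(9*z**2 + 1)/6 + C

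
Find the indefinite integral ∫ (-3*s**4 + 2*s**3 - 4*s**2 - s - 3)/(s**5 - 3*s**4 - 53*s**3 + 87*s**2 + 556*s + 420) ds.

-747*log(s - 7)/208 + 1733*log(s - 5)/924 - 11*log(s + 1)/240 + 9*log(s + 2)/28 - 4461*log(s + 6)/2860 + C

Factor the denominator: (s - 7)*(s - 5)*(s + 1)*(s + 2)*(s + 6).
Partial-fraction decomposition: -4461/(2860*(s + 6)) + 9/(28*(s + 2)) - 11/(240*(s + 1)) + 1733/(924*(s - 5)) - 747/(208*(s - 7)).
Integrate each term: A/(s−a) contributes A·log|s−a|.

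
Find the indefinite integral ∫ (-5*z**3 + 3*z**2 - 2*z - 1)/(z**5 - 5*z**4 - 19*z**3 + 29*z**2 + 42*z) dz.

-log(z)/42 - 1583*log(z - 7)/2800 + 11*log(z - 2)/50 - 3*log(z + 1)/16 + 167*log(z + 3)/300 + C

Factor the denominator: z*(z - 7)*(z - 2)*(z + 1)*(z + 3).
Partial-fraction decomposition: 167/(300*(z + 3)) - 3/(16*(z + 1)) + 11/(50*(z - 2)) - 1583/(2800*(z - 7)) - 1/(42*z).
Integrate each term: A/(z−a) contributes A·log|z−a|.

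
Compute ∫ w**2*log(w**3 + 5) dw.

w**3*log(w**3 + 5)/3 - w**3/3 + 5*log(w**3 + 5)/3 + C

Let u = w**3 + 5, so du = (3*w**2) dw.
The integral becomes (1/3)·∫ log(u) du; integrate by parts with u′=log(u), dv′=du.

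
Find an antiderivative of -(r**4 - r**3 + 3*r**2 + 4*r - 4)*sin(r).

Use integration by parts with u = r**4 - r**3 + 3*r**2 + 4*r - 4, dv = -sin(r) dr, so v = cos(r).
Apply parts 4 times (tabular method): alternate signs, differentiate u down to 0, integrate dv up.

r**4*cos(r) - 4*r**3*sin(r) - r**3*cos(r) + 3*r**2*sin(r) - 9*r**2*cos(r) + 18*r*sin(r) + 10*r*cos(r) - 10*sin(r) + 14*cos(r) + C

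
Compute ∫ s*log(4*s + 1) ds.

s**2*log(4*s + 1)/2 - s**2/4 + s/8 - log(4*s + 1)/32 + C

Use integration by parts with u = log(4*s + 1), dv = s ds.
Then du = 4/(4*s + 1) ds and v = s**2/2.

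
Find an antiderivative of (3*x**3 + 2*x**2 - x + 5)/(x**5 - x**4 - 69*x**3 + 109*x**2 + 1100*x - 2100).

Factor the denominator: (x - 6)*(x - 5)*(x - 2)*(x + 5)*(x + 7).
Partial-fraction decomposition: -919/(2808*(x + 7)) + 9/(44*(x + 5)) + 5/(108*(x - 2)) - 85/(72*(x - 5)) + 719/(572*(x - 6)).
Integrate each term: A/(x−a) contributes A·log|x−a|.

719*log(x - 6)/572 - 85*log(x - 5)/72 + 5*log(x - 2)/108 + 9*log(x + 5)/44 - 919*log(x + 7)/2808 + C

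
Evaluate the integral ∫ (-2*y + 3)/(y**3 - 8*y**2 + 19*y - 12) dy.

Factor the denominator: (y - 4)*(y - 3)*(y - 1).
Partial-fraction decomposition: 1/(6*(y - 1)) + 3/(2*(y - 3)) - 5/(3*(y - 4)).
Integrate each term: A/(y−a) contributes A·log|y−a|.

-5*log(y - 4)/3 + 3*log(y - 3)/2 + log(y - 1)/6 + C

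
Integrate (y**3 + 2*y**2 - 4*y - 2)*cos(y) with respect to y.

Use integration by parts with u = y**3 + 2*y**2 - 4*y - 2, dv = cos(y) dy, so v = sin(y).
Apply parts 3 times (tabular method): alternate signs, differentiate u down to 0, integrate dv up.

y**3*sin(y) + 2*y**2*sin(y) + 3*y**2*cos(y) - 10*y*sin(y) + 4*y*cos(y) - 6*sin(y) - 10*cos(y) + C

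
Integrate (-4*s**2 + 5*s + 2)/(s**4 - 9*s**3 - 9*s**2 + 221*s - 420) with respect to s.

-53*log(s - 7)/48 + 14*log(s - 4)/9 - 19*log(s - 3)/32 + 41*log(s + 5)/288 + C

Factor the denominator: (s - 7)*(s - 4)*(s - 3)*(s + 5).
Partial-fraction decomposition: 41/(288*(s + 5)) - 19/(32*(s - 3)) + 14/(9*(s - 4)) - 53/(48*(s - 7)).
Integrate each term: A/(s−a) contributes A·log|s−a|.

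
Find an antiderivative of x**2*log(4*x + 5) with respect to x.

x**3*log(4*x + 5)/3 - x**3/9 + 5*x**2/24 - 25*x/48 + 125*log(4*x + 5)/192 + C

Use integration by parts with u = log(4*x + 5), dv = x**2 dx.
Then du = 4/(4*x + 5) dx and v = x**3/3.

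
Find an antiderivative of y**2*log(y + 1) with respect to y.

Use integration by parts with u = log(y + 1), dv = y**2 dy.
Then du = 1/(y + 1) dy and v = y**3/3.

y**3*log(y + 1)/3 - y**3/9 + y**2/6 - y/3 + log(y + 1)/3 + C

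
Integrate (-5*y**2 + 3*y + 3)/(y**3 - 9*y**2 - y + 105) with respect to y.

-221*log(y - 7)/20 + 107*log(y - 5)/16 - 51*log(y + 3)/80 + C

Factor the denominator: (y - 7)*(y - 5)*(y + 3).
Partial-fraction decomposition: -51/(80*(y + 3)) + 107/(16*(y - 5)) - 221/(20*(y - 7)).
Integrate each term: A/(y−a) contributes A·log|y−a|.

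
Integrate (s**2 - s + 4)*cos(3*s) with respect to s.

Use integration by parts with u = s**2 - s + 4, dv = cos(3*s) ds, so v = sin(3*s)/3.
Apply parts 2 times (tabular method): alternate signs, differentiate u down to 0, integrate dv up.

s**2*sin(3*s)/3 - s*sin(3*s)/3 + 2*s*cos(3*s)/9 + 34*sin(3*s)/27 - cos(3*s)/9 + C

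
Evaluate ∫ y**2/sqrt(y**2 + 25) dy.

Substitute y = 5·tan(θ), so dy = 5·sec(θ)^2 dθ and the radical becomes sqrt(y**2 + 25) = 5·sec(θ) by the Pythagorean identity.
Integrate the resulting trig expression in θ, then back-substitute tan(θ) = y/5, sec(θ) = sqrt(y**2 + 25)/5 (absorbing any constant into C).

y*sqrt(y**2 + 25)/2 - 25*log(y + sqrt(y**2 + 25))/2 + C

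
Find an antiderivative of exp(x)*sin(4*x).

Let I denote the integral. Integrate by parts with u = sin(4*x), dv = exp(x) dx, so v = exp(x): I = exp(x)*sin(4*x) − 4·∫ exp(x)*cos(4*x) dx.
Apply parts again with u = cos(4*x), dv = exp(x) dx: ∫ exp(x)*cos(4*x) dx = exp(x)*cos(4*x) + 4·I. Substituting back brings back I: I = exp(x)*sin(4*x) - 4*exp(x)*cos(4*x) − 16·I.
Solving for I: (1 + 16)·I equals the remaining terms, so I = (1/17)·(exp(x)*sin(4*x) - 4*exp(x)*cos(4*x)).

exp(x)*sin(4*x)/17 - 4*exp(x)*cos(4*x)/17 + C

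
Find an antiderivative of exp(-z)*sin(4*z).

Let I denote the integral. Integrate by parts with u = sin(4*z), dv = exp(-z) dz, so v = -exp(-z): I = -exp(-z)*sin(4*z) + 4·∫ exp(-z)*cos(4*z) dz.
Apply parts again with u = cos(4*z), dv = exp(-z) dz: ∫ exp(-z)*cos(4*z) dz = -exp(-z)*cos(4*z) − 4·I. Substituting back brings back I: I = -exp(-z)*sin(4*z) - 4*exp(-z)*cos(4*z) − 16·I.
Solving for I: (1 + 16)·I equals the remaining terms, so I = (1/17)·(-exp(-z)*sin(4*z) - 4*exp(-z)*cos(4*z)).

-exp(-z)*sin(4*z)/17 - 4*exp(-z)*cos(4*z)/17 + C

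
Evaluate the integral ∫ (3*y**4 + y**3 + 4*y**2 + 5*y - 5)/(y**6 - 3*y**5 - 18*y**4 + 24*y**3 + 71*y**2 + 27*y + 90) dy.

265*log(y - 5)/364 - 79*log(y - 3)/150 + 41*log(y + 2)/175 - 29*log(y + 3)/60 + 31*log(y**2 + 1)/1300 - 27*atan(y)/650 + C

Factor the denominator: (y - 5)*(y - 3)*(y + 2)*(y + 3)*(y**2 + 1).
Partial-fraction decomposition: (31*y - 27)/(650*(y**2 + 1)) - 29/(60*(y + 3)) + 41/(175*(y + 2)) - 79/(150*(y - 3)) + 265/(364*(y - 5)).
Integrate each term; A/(y−a) gives A·log|y−a|; the (By+D)/(y²+p²) term gives a log and an atan.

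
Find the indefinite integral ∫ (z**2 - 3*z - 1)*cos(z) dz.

z**2*sin(z) - 3*z*sin(z) + 2*z*cos(z) - 3*sin(z) - 3*cos(z) + C

Use integration by parts with u = z**2 - 3*z - 1, dv = cos(z) dz, so v = sin(z).
Apply parts 2 times (tabular method): alternate signs, differentiate u down to 0, integrate dv up.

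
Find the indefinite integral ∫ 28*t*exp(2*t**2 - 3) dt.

7*exp(2*t**2 - 3) + C

Let u = 2*t**2 - 3, so du = (4*t) dt.
Rewriting, the integral becomes 7·∫ e^u du = 7·e^u.
Substituting back, u = 2*t**2 - 3.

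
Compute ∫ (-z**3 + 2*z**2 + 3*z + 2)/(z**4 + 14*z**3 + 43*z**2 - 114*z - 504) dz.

Factor the denominator: (z - 3)*(z + 4)*(z + 6)*(z + 7).
Partial-fraction decomposition: -211/(15*(z + 7)) + 136/(9*(z + 6)) - 43/(21*(z + 4)) + 1/(315*(z - 3)).
Integrate each term: A/(z−a) contributes A·log|z−a|.

log(z - 3)/315 - 43*log(z + 4)/21 + 136*log(z + 6)/9 - 211*log(z + 7)/15 + C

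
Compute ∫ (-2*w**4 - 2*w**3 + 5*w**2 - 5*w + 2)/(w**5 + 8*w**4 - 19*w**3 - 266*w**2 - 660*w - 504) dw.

-359*log(w - 6)/936 + 11*log(w + 2)/200 + 23*log(w + 3)/18 - 1917*log(w + 7)/650 + 2/(5*w + 10) + C

Factor the denominator: (w - 6)*(w + 2)**2*(w + 3)*(w + 7).
Partial-fraction decomposition: -1917/(650*(w + 7)) + 23/(18*(w + 3)) + 11/(200*(w + 2)) - 2/(5*(w + 2)**2) - 359/(936*(w - 6)).
Integrate each term; A/(w−a) gives A·log|w−a|; A/(w−a)² gives −A/(w−a).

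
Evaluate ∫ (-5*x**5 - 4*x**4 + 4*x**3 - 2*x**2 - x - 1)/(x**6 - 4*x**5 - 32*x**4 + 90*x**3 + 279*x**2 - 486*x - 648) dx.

-43279*log(x - 6)/5670 + 170801*log(x - 3)/42336 + 5*log(x + 1)/672 + 767*log(x + 3)/648 - 3811*log(x + 4)/1470 - 1453/(504*x - 1512) + C

Factor the denominator: (x - 6)*(x - 3)**2*(x + 1)*(x + 3)*(x + 4).
Partial-fraction decomposition: -3811/(1470*(x + 4)) + 767/(648*(x + 3)) + 5/(672*(x + 1)) + 170801/(42336*(x - 3)) + 1453/(504*(x - 3)**2) - 43279/(5670*(x - 6)).
Integrate each term; A/(x−a) gives A·log|x−a|; A/(x−a)² gives −A/(x−a).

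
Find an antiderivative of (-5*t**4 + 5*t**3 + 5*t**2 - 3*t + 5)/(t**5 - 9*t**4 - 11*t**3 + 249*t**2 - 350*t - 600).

Factor the denominator: (t - 6)*(t - 5)*(t - 4)*(t + 1)*(t + 5).
Partial-fraction decomposition: -721/(792*(t + 5)) - 1/(280*(t + 1)) - 887/(90*(t - 4)) + 159/(4*(t - 5)) - 5233/(154*(t - 6)).
Integrate each term: A/(t−a) contributes A·log|t−a|.

-5233*log(t - 6)/154 + 159*log(t - 5)/4 - 887*log(t - 4)/90 - log(t + 1)/280 - 721*log(t + 5)/792 + C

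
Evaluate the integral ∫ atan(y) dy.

Use integration by parts with u = arctan(y), dv = dy.
Then du = 1/(y**2 + 1) dy.

y*atan(y) - log(y**2 + 1)/2 + C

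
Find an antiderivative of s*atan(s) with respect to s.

Use integration by parts with u = arctan(s), dv = s ds.
Then du = 1/(s**2 + 1) ds.

s**2*atan(s)/2 - s/2 + atan(s)/2 + C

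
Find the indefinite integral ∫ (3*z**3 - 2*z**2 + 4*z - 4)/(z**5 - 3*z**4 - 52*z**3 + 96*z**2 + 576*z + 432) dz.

Factor the denominator: (z - 6)**2*(z + 1)*(z + 2)*(z + 6).
Partial-fraction decomposition: -187/(720*(z + 6)) + 11/(64*(z + 2)) - 13/(245*(z + 1)) + 3977/(28224*(z - 6)) + 149/(168*(z - 6)**2).
Integrate each term; A/(z−a) gives A·log|z−a|; A/(z−a)² gives −A/(z−a).

3977*log(z - 6)/28224 - 13*log(z + 1)/245 + 11*log(z + 2)/64 - 187*log(z + 6)/720 - 149/(168*z - 1008) + C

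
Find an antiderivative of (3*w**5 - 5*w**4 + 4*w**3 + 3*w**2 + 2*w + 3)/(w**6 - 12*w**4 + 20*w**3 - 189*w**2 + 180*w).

Factor the denominator: w*(w - 4)*(w - 1)*(w + 5)*(w**2 + 9).
Partial-fraction decomposition: 11*(197*w - 237)/(2550*(w**2 + 9)) + 3233/(2295*(w + 5)) - 1/(18*(w - 1)) + 2107/(2700*(w - 4)) + 1/(60*w).
Integrate each term; A/(w−a) gives A·log|w−a|; the (Bw+D)/(w²+p²) term gives a log and an atan.

log(w)/60 + 2107*log(w - 4)/2700 - log(w - 1)/18 + 3233*log(w + 5)/2295 + 2167*log(w**2 + 9)/5100 - 869*atan(w/3)/2550 + C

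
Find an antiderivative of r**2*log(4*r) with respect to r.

r**3*(log(r) + 2*log(2))/3 - r**3/9 + C

Use integration by parts with u = log(4*r), dv = r**2 dr.
Then du = 1/r dr and v = r**3/3.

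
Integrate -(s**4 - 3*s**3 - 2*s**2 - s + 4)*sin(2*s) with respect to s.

Use integration by parts with u = s**4 - 3*s**3 - 2*s**2 - s + 4, dv = -sin(2*s) ds, so v = cos(2*s)/2.
Apply parts 4 times (tabular method): alternate signs, differentiate u down to 0, integrate dv up.

s**4*cos(2*s)/2 - s**3*sin(2*s) - 3*s**3*cos(2*s)/2 + 9*s**2*sin(2*s)/4 - 5*s**2*cos(2*s)/2 + 5*s*sin(2*s)/2 + 7*s*cos(2*s)/4 - 7*sin(2*s)/8 + 13*cos(2*s)/4 + C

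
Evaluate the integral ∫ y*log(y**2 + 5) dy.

Let u = y**2 + 5, so du = (2*y) dy.
The integral becomes (1/2)·∫ log(u) du; integrate by parts with u′=log(u), dv′=du.

y**2*log(y**2 + 5)/2 - y**2/2 + 5*log(y**2 + 5)/2 + C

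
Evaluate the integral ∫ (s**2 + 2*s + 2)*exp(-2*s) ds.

Use integration by parts with u = s**2 + 2*s + 2, dv = exp(-2*s) ds, so v = -exp(-2*s)/2.
Apply parts 2 times (tabular method): alternate signs, differentiate u down to 0, integrate dv up.

(-2*s**2 - 6*s - 7)*exp(-2*s)/4 + C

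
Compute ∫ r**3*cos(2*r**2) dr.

r**2*sin(2*r**2)/4 + cos(2*r**2)/8 + C

Let u = r², du = 2r dr; rewrite as (1/2)∫ u^1·cos(2u) du.
Now integrate by parts 1 time.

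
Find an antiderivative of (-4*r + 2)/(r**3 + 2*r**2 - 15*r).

-2*log(r)/15 - 5*log(r - 3)/12 + 11*log(r + 5)/20 + C

Factor the denominator: r*(r - 3)*(r + 5).
Partial-fraction decomposition: 11/(20*(r + 5)) - 5/(12*(r - 3)) - 2/(15*r).
Integrate each term: A/(r−a) contributes A·log|r−a|.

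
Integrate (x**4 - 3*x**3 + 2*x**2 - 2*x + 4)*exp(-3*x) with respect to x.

Use integration by parts with u = x**4 - 3*x**3 + 2*x**2 - 2*x + 4, dv = exp(-3*x) dx, so v = -exp(-3*x)/3.
Apply parts 4 times (tabular method): alternate signs, differentiate u down to 0, integrate dv up.

(-27*x**4 + 45*x**3 - 9*x**2 + 48*x - 92)*exp(-3*x)/81 + C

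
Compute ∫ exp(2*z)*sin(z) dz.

2*exp(2*z)*sin(z)/5 - exp(2*z)*cos(z)/5 + C

Let I denote the integral. Integrate by parts with u = sin(z), dv = exp(2*z) dz, so v = exp(2*z)/2: I = exp(2*z)*sin(z)/2 − (1/2)·∫ exp(2*z)*cos(z) dz.
Apply parts again with u = cos(z), dv = exp(2*z) dz: ∫ exp(2*z)*cos(z) dz = exp(2*z)*cos(z)/2 + (1/2)·I. Substituting back brings back I: I = exp(2*z)*sin(z)/2 - exp(2*z)*cos(z)/4 − (1/4)·I.
Solving for I: (1 + 1/4)·I equals the remaining terms, so I = (4/5)·(exp(2*z)*sin(z)/2 - exp(2*z)*cos(z)/4).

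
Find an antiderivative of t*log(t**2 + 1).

t**2*log(t**2 + 1)/2 - t**2/2 + log(t**2 + 1)/2 + C

Let u = t**2 + 1, so du = (2*t) dt.
The integral becomes (1/2)·∫ log(u) du; integrate by parts with u′=log(u), dv′=du.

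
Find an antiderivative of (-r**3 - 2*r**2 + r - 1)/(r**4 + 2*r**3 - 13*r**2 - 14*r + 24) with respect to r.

Factor the denominator: (r - 3)*(r - 1)*(r + 2)*(r + 4).
Partial-fraction decomposition: -27/(70*(r + 4)) - 1/(10*(r + 2)) + 1/(10*(r - 1)) - 43/(70*(r - 3)).
Integrate each term: A/(r−a) contributes A·log|r−a|.

-43*log(r - 3)/70 + log(r - 1)/10 - log(r + 2)/10 - 27*log(r + 4)/70 + C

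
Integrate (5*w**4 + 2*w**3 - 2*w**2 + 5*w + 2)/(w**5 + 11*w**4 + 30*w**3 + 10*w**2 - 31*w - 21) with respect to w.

Factor the denominator: (w - 1)*(w + 1)**2*(w + 3)*(w + 7).
Partial-fraction decomposition: 2797/(288*(w + 7)) - 5/(w + 3) + 7/(36*(w + 1)) + 1/(12*(w + 1)**2) + 3/(32*(w - 1)).
Integrate each term; A/(w−a) gives A·log|w−a|; A/(w−a)² gives −A/(w−a).

3*log(w - 1)/32 + 7*log(w + 1)/36 - 5*log(w + 3) + 2797*log(w + 7)/288 - 1/(12*w + 12) + C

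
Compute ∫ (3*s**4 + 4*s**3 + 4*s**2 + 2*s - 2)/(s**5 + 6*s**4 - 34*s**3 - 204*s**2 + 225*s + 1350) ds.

Factor the denominator: (s - 5)*(s - 3)*(s + 3)*(s + 5)*(s + 6).
Partial-fraction decomposition: 3154/(297*(s + 6)) - 1463/(160*(s + 5)) + 163/(288*(s + 3)) - 391/(864*(s - 3)) + 2483/(1760*(s - 5)).
Integrate each term: A/(s−a) contributes A·log|s−a|.

2483*log(s - 5)/1760 - 391*log(s - 3)/864 + 163*log(s + 3)/288 - 1463*log(s + 5)/160 + 3154*log(s + 6)/297 + C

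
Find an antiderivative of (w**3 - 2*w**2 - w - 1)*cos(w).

Use integration by parts with u = w**3 - 2*w**2 - w - 1, dv = cos(w) dw, so v = sin(w).
Apply parts 3 times (tabular method): alternate signs, differentiate u down to 0, integrate dv up.

w**3*sin(w) - 2*w**2*sin(w) + 3*w**2*cos(w) - 7*w*sin(w) - 4*w*cos(w) + 3*sin(w) - 7*cos(w) + C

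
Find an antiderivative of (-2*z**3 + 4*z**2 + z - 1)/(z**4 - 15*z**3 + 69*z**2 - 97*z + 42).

-121*log(z - 7)/9 + 283*log(z - 6)/25 + 28*log(z - 1)/225 - 1/(15*z - 15) + C

Factor the denominator: (z - 7)*(z - 6)*(z - 1)**2.
Partial-fraction decomposition: 28/(225*(z - 1)) + 1/(15*(z - 1)**2) + 283/(25*(z - 6)) - 121/(9*(z - 7)).
Integrate each term; A/(z−a) gives A·log|z−a|; A/(z−a)² gives −A/(z−a).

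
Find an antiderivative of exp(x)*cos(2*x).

Let I denote the integral. Integrate by parts with u = cos(2*x), dv = exp(x) dx, so v = exp(x): I = exp(x)*cos(2*x) + 2·∫ exp(x)*sin(2*x) dx.
Apply parts again with u = sin(2*x), dv = exp(x) dx: ∫ exp(x)*sin(2*x) dx = exp(x)*sin(2*x) − 2·I. Substituting back brings back I: I = 2*exp(x)*sin(2*x) + exp(x)*cos(2*x) − 4·I.
Solving for I: (1 + 4)·I equals the remaining terms, so I = (1/5)·(2*exp(x)*sin(2*x) + exp(x)*cos(2*x)).

2*exp(x)*sin(2*x)/5 + exp(x)*cos(2*x)/5 + C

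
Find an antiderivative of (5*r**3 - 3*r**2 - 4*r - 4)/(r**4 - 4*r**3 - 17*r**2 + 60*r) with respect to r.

-log(r)/15 + 263*log(r - 5)/45 - 46*log(r - 3)/21 + 89*log(r + 4)/63 + C

Factor the denominator: r*(r - 5)*(r - 3)*(r + 4).
Partial-fraction decomposition: 89/(63*(r + 4)) - 46/(21*(r - 3)) + 263/(45*(r - 5)) - 1/(15*r).
Integrate each term: A/(r−a) contributes A·log|r−a|.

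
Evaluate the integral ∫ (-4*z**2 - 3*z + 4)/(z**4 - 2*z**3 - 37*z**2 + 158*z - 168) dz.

-36*log(z - 4)/11 + 41*log(z - 3)/10 - log(z - 2) + 19*log(z + 7)/110 + C

Factor the denominator: (z - 4)*(z - 3)*(z - 2)*(z + 7).
Partial-fraction decomposition: 19/(110*(z + 7)) - 1/(z - 2) + 41/(10*(z - 3)) - 36/(11*(z - 4)).
Integrate each term: A/(z−a) contributes A·log|z−a|.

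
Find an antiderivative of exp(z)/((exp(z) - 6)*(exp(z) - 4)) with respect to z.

log(exp(z) - 6)/2 - log(exp(z) - 4)/2 + C

Let u = e^z, du = e^z dz.
The integral becomes ∫ du/((u-4)(u-6)); decompose into partial fractions.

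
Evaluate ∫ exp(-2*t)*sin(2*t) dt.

-exp(-2*t)*sin(2*t)/4 - exp(-2*t)*cos(2*t)/4 + C

Let I denote the integral. Integrate by parts with u = sin(2*t), dv = exp(-2*t) dt, so v = -exp(-2*t)/2: I = -exp(-2*t)*sin(2*t)/2 + ∫ exp(-2*t)*cos(2*t) dt.
Apply parts again with u = cos(2*t), dv = exp(-2*t) dt: ∫ exp(-2*t)*cos(2*t) dt = -exp(-2*t)*cos(2*t)/2 − I. Substituting back brings back I: I = -exp(-2*t)*sin(2*t)/2 - exp(-2*t)*cos(2*t)/2 − I.
Solving for I: (1 + 1)·I equals the remaining terms, so I = (1/2)·(-exp(-2*t)*sin(2*t)/2 - exp(-2*t)*cos(2*t)/2).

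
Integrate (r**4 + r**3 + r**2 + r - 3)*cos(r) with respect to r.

Use integration by parts with u = r**4 + r**3 + r**2 + r - 3, dv = cos(r) dr, so v = sin(r).
Apply parts 4 times (tabular method): alternate signs, differentiate u down to 0, integrate dv up.

r**4*sin(r) + r**3*sin(r) + 4*r**3*cos(r) - 11*r**2*sin(r) + 3*r**2*cos(r) - 5*r*sin(r) - 22*r*cos(r) + 19*sin(r) - 5*cos(r) + C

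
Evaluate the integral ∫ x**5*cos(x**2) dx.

Let u = x², du = 2x dx; rewrite as (1/2)∫ u^2·cos(1u) du.
Now integrate by parts 2 times.

x**4*sin(x**2)/2 + x**2*cos(x**2) - sin(x**2) + C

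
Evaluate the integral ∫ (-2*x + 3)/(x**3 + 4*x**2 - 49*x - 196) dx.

-log(x - 7)/14 - log(x + 4)/3 + 17*log(x + 7)/42 + C

Factor the denominator: (x - 7)*(x + 4)*(x + 7).
Partial-fraction decomposition: 17/(42*(x + 7)) - 1/(3*(x + 4)) - 1/(14*(x - 7)).
Integrate each term: A/(x−a) contributes A·log|x−a|.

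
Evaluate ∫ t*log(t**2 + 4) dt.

t**2*log(t**2 + 4)/2 - t**2/2 + 2*log(t**2 + 4) + C

Let u = t**2 + 4, so du = (2*t) dt.
The integral becomes (1/2)·∫ log(u) du; integrate by parts with u′=log(u), dv′=du.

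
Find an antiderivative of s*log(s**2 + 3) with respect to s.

s**2*log(s**2 + 3)/2 - s**2/2 + 3*log(s**2 + 3)/2 + C

Let u = s**2 + 3, so du = (2*s) ds.
The integral becomes (1/2)·∫ log(u) du; integrate by parts with u′=log(u), dv′=du.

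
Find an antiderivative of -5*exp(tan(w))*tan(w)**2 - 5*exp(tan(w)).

-5*exp(tan(w)) + C

Let u = tan(w), so du = (tan(w)**2 + 1) dw.
Rewriting, the integral becomes -5·∫ e^u du = -5·e^u.
Substituting back, u = tan(w).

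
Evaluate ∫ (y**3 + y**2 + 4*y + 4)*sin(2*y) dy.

Use integration by parts with u = y**3 + y**2 + 4*y + 4, dv = sin(2*y) dy, so v = -cos(2*y)/2.
Apply parts 3 times (tabular method): alternate signs, differentiate u down to 0, integrate dv up.

-y**3*cos(2*y)/2 + 3*y**2*sin(2*y)/4 - y**2*cos(2*y)/2 + y*sin(2*y)/2 - 5*y*cos(2*y)/4 + 5*sin(2*y)/8 - 7*cos(2*y)/4 + C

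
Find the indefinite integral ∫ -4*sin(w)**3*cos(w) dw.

Let u = sin(w), so du = (cos(w)) dw.
Rewriting, the integral becomes -4·∫ u^3 du = -4·u^4/4.
Substituting back, u = sin(w).

-sin(w)**4 + C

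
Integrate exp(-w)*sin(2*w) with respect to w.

-exp(-w)*sin(2*w)/5 - 2*exp(-w)*cos(2*w)/5 + C

Let I denote the integral. Integrate by parts with u = sin(2*w), dv = exp(-w) dw, so v = -exp(-w): I = -exp(-w)*sin(2*w) + 2·∫ exp(-w)*cos(2*w) dw.
Apply parts again with u = cos(2*w), dv = exp(-w) dw: ∫ exp(-w)*cos(2*w) dw = -exp(-w)*cos(2*w) − 2·I. Substituting back brings back I: I = -exp(-w)*sin(2*w) - 2*exp(-w)*cos(2*w) − 4·I.
Solving for I: (1 + 4)·I equals the remaining terms, so I = (1/5)·(-exp(-w)*sin(2*w) - 2*exp(-w)*cos(2*w)).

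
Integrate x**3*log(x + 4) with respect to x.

x**4*log(x + 4)/4 - x**4/16 + x**3/3 - 2*x**2 + 16*x - 64*log(x + 4) + C

Use integration by parts with u = log(x + 4), dv = x**3 dx.
Then du = 1/(x + 4) dx and v = x**4/4.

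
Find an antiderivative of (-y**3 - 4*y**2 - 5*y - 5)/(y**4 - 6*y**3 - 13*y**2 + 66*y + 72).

Factor the denominator: (y - 6)*(y - 4)*(y + 1)*(y + 3).
Partial-fraction decomposition: -1/(126*(y + 3)) - 3/(70*(y + 1)) + 153/(70*(y - 4)) - 395/(126*(y - 6)).
Integrate each term: A/(y−a) contributes A·log|y−a|.

-395*log(y - 6)/126 + 153*log(y - 4)/70 - 3*log(y + 1)/70 - log(y + 3)/126 + C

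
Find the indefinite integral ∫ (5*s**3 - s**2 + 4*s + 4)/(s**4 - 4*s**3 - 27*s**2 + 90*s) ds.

2*log(s)/45 + 536*log(s - 6)/99 - 71*log(s - 3)/36 + 333*log(s + 5)/220 + C

Factor the denominator: s*(s - 6)*(s - 3)*(s + 5).
Partial-fraction decomposition: 333/(220*(s + 5)) - 71/(36*(s - 3)) + 536/(99*(s - 6)) + 2/(45*s).
Integrate each term: A/(s−a) contributes A·log|s−a|.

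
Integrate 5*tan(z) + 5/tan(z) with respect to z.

Let u = tan(z), so du = (tan(z)**2 + 1) dz.
Rewriting, the integral becomes 5·∫ 1/u du = 5·log(u).
Substituting back, u = tan(z).

5*log(tan(z)) + C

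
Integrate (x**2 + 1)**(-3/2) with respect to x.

x/sqrt(x**2 + 1) + C

Substitute x = tan(θ), so dx = sec(θ)^2 dθ and the radical becomes sqrt(x**2 + 1) = sec(θ) by the Pythagorean identity.
Integrate the resulting trig expression in θ, then back-substitute tan(θ) = x, sec(θ) = sqrt(x**2 + 1) (absorbing any constant into C).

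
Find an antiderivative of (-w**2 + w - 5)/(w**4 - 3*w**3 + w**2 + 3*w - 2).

Factor the denominator: (w - 2)*(w - 1)**2*(w + 1).
Partial-fraction decomposition: 7/(12*(w + 1)) + 7/(4*(w - 1)) + 5/(2*(w - 1)**2) - 7/(3*(w - 2)).
Integrate each term; A/(w−a) gives A·log|w−a|; A/(w−a)² gives −A/(w−a).

-7*log(w - 2)/3 + 7*log(w - 1)/4 + 7*log(w + 1)/12 - 5/(2*w - 2) + C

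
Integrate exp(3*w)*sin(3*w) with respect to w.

exp(3*w)*sin(3*w)/6 - exp(3*w)*cos(3*w)/6 + C

Let I denote the integral. Integrate by parts with u = sin(3*w), dv = exp(3*w) dw, so v = exp(3*w)/3: I = exp(3*w)*sin(3*w)/3 − ∫ exp(3*w)*cos(3*w) dw.
Apply parts again with u = cos(3*w), dv = exp(3*w) dw: ∫ exp(3*w)*cos(3*w) dw = exp(3*w)*cos(3*w)/3 + I. Substituting back brings back I: I = exp(3*w)*sin(3*w)/3 - exp(3*w)*cos(3*w)/3 − I.
Solving for I: (1 + 1)·I equals the remaining terms, so I = (1/2)·(exp(3*w)*sin(3*w)/3 - exp(3*w)*cos(3*w)/3).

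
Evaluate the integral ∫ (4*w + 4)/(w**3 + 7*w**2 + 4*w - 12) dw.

Factor the denominator: (w - 1)*(w + 2)*(w + 6).
Partial-fraction decomposition: -5/(7*(w + 6)) + 1/(3*(w + 2)) + 8/(21*(w - 1)).
Integrate each term: A/(w−a) contributes A·log|w−a|.

8*log(w - 1)/21 + log(w + 2)/3 - 5*log(w + 6)/7 + C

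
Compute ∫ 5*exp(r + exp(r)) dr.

5*exp(exp(r)) + C

Let u = exp(r), so du = (exp(r)) dr.
Rewriting, the integral becomes 5·∫ e^u du = 5·e^u.
Substituting back, u = exp(r).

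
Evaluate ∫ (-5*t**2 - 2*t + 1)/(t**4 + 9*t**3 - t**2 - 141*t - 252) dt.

-87*log(t - 4)/539 - 449*log(t + 3)/392 + 115*log(t + 7)/88 - 19/(14*t + 42) + C

Factor the denominator: (t - 4)*(t + 3)**2*(t + 7).
Partial-fraction decomposition: 115/(88*(t + 7)) - 449/(392*(t + 3)) + 19/(14*(t + 3)**2) - 87/(539*(t - 4)).
Integrate each term; A/(t−a) gives A·log|t−a|; A/(t−a)² gives −A/(t−a).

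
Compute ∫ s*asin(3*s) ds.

Use integration by parts with u = arcsin(3*s), dv = s ds.
Then du = 3/sqrt(-9*s**2 + 1) ds.

s**2*asin(3*s)/2 + s*sqrt(-9*s**2 + 1)/12 - asin(3*s)/36 + C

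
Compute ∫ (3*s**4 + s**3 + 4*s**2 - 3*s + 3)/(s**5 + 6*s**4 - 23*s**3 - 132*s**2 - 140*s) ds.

Factor the denominator: s*(s - 5)*(s + 2)**2*(s + 7).
Partial-fraction decomposition: 118/(35*(s + 7)) - 1039/(980*(s + 2)) + 13/(14*(s + 2)**2) + 174/(245*(s - 5)) - 3/(140*s).
Integrate each term; A/(s−a) gives A·log|s−a|; A/(s−a)² gives −A/(s−a).

-3*log(s)/140 + 174*log(s - 5)/245 - 1039*log(s + 2)/980 + 118*log(s + 7)/35 - 13/(14*s + 28) + C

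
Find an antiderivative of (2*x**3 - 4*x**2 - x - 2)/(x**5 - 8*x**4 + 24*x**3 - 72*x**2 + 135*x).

-2*log(x)/135 + 143*log(x - 5)/340 - 13*log(x - 3)/108 - 131*log(x**2 + 9)/918 + 79*atan(x/3)/918 + C

Factor the denominator: x*(x - 5)*(x - 3)*(x**2 + 9).
Partial-fraction decomposition: -(262*x - 237)/(918*(x**2 + 9)) - 13/(108*(x - 3)) + 143/(340*(x - 5)) - 2/(135*x).
Integrate each term; A/(x−a) gives A·log|x−a|; the (Bx+D)/(x²+p²) term gives a log and an atan.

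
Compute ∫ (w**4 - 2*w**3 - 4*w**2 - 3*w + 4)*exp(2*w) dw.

(2*w**4 - 8*w**3 + 4*w**2 - 10*w + 13)*exp(2*w)/4 + C

Use integration by parts with u = w**4 - 2*w**3 - 4*w**2 - 3*w + 4, dv = exp(2*w) dw, so v = exp(2*w)/2.
Apply parts 4 times (tabular method): alternate signs, differentiate u down to 0, integrate dv up.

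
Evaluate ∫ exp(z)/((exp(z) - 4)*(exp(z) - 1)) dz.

log(exp(z) - 4)/3 - log(exp(z) - 1)/3 + C

Let u = e^z, du = e^z dz.
The integral becomes ∫ du/((u-1)(u-4)); decompose into partial fractions.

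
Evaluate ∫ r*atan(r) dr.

r**2*atan(r)/2 - r/2 + atan(r)/2 + C

Use integration by parts with u = arctan(r), dv = r dr.
Then du = 1/(r**2 + 1) dr.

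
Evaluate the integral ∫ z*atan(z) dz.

Use integration by parts with u = arctan(z), dv = z dz.
Then du = 1/(z**2 + 1) dz.

z**2*atan(z)/2 - z/2 + atan(z)/2 + C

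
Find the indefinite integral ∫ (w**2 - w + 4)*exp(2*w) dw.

Use integration by parts with u = w**2 - w + 4, dv = exp(2*w) dw, so v = exp(2*w)/2.
Apply parts 2 times (tabular method): alternate signs, differentiate u down to 0, integrate dv up.

(w**2 - 2*w + 5)*exp(2*w)/2 + C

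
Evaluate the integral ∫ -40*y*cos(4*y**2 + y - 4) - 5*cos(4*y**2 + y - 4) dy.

Let u = 4*y**2 + y - 4, so du = (8*y + 1) dy.
Rewriting, the integral becomes -5·∫ cos(u) du = -5·sin(u).
Substituting back, u = 4*y**2 + y - 4.

-5*sin(4*y**2 + y - 4) + C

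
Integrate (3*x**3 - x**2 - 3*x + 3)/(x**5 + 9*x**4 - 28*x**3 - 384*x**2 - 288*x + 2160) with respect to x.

Factor the denominator: (x - 6)*(x - 2)*(x + 5)*(x + 6)**2.
Partial-fraction decomposition: 3745/(768*(x + 6)) + 221/(32*(x + 6)**2) - 382/(77*(x + 5)) - 17/(1792*(x - 2)) + 199/(2112*(x - 6)).
Integrate each term; A/(x−a) gives A·log|x−a|; A/(x−a)² gives −A/(x−a).

199*log(x - 6)/2112 - 17*log(x - 2)/1792 - 382*log(x + 5)/77 + 3745*log(x + 6)/768 - 221/(32*x + 192) + C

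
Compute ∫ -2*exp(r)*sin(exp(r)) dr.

Let u = exp(r), so du = (exp(r)) dr.
Rewriting, the integral becomes -2·∫ sin(u) du = -2·-cos(u).
Substituting back, u = exp(r).

2*cos(exp(r)) + C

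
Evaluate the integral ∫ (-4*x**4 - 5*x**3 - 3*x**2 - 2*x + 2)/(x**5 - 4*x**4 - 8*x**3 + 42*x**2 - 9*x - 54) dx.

643*log(x - 3)/144 - 118*log(x - 2)/15 - log(x + 1)/48 - 26*log(x + 3)/45 + 245/(12*x - 36) + C

Factor the denominator: (x - 3)**2*(x - 2)*(x + 1)*(x + 3).
Partial-fraction decomposition: -26/(45*(x + 3)) - 1/(48*(x + 1)) - 118/(15*(x - 2)) + 643/(144*(x - 3)) - 245/(12*(x - 3)**2).
Integrate each term; A/(x−a) gives A·log|x−a|; A/(x−a)² gives −A/(x−a).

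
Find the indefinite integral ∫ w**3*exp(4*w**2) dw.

Let u = w², du = 2w dw; rewrite as (1/2)∫ u^1·exp(4u) du.
Now integrate by parts 1 time.

(4*w**2 - 1)*exp(4*w**2)/32 + C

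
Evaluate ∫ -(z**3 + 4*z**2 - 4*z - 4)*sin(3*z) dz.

z**3*cos(3*z)/3 - z**2*sin(3*z)/3 + 4*z**2*cos(3*z)/3 - 8*z*sin(3*z)/9 - 14*z*cos(3*z)/9 + 14*sin(3*z)/27 - 44*cos(3*z)/27 + C

Use integration by parts with u = z**3 + 4*z**2 - 4*z - 4, dv = -sin(3*z) dz, so v = cos(3*z)/3.
Apply parts 3 times (tabular method): alternate signs, differentiate u down to 0, integrate dv up.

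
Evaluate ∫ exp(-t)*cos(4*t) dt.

4*exp(-t)*sin(4*t)/17 - exp(-t)*cos(4*t)/17 + C

Let I denote the integral. Integrate by parts with u = cos(4*t), dv = exp(-t) dt, so v = -exp(-t): I = -exp(-t)*cos(4*t) − 4·∫ exp(-t)*sin(4*t) dt.
Apply parts again with u = sin(4*t), dv = exp(-t) dt: ∫ exp(-t)*sin(4*t) dt = -exp(-t)*sin(4*t) + 4·I. Substituting back brings back I: I = 4*exp(-t)*sin(4*t) - exp(-t)*cos(4*t) − 16·I.
Solving for I: (1 + 16)·I equals the remaining terms, so I = (1/17)·(4*exp(-t)*sin(4*t) - exp(-t)*cos(4*t)).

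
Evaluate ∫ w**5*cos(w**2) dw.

Let u = w², du = 2w dw; rewrite as (1/2)∫ u^2·cos(1u) du.
Now integrate by parts 2 times.

w**4*sin(w**2)/2 + w**2*cos(w**2) - sin(w**2) + C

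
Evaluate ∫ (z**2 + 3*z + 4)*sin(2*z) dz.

Use integration by parts with u = z**2 + 3*z + 4, dv = sin(2*z) dz, so v = -cos(2*z)/2.
Apply parts 2 times (tabular method): alternate signs, differentiate u down to 0, integrate dv up.

-z**2*cos(2*z)/2 + z*sin(2*z)/2 - 3*z*cos(2*z)/2 + 3*sin(2*z)/4 - 7*cos(2*z)/4 + C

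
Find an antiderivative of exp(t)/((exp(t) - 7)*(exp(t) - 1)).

Let u = e^t, du = e^t dt.
The integral becomes ∫ du/((u-1)(u-7)); decompose into partial fractions.

log(exp(t) - 7)/6 - log(exp(t) - 1)/6 + C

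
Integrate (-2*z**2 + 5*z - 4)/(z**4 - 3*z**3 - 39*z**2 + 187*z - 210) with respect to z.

Factor the denominator: (z - 5)*(z - 3)*(z - 2)*(z + 7).
Partial-fraction decomposition: 137/(1080*(z + 7)) - 2/(27*(z - 2)) + 7/(20*(z - 3)) - 29/(72*(z - 5)).
Integrate each term: A/(z−a) contributes A·log|z−a|.

-29*log(z - 5)/72 + 7*log(z - 3)/20 - 2*log(z - 2)/27 + 137*log(z + 7)/1080 + C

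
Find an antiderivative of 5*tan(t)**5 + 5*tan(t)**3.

5*tan(t)**4/4 + C

Let u = tan(t), so du = (tan(t)**2 + 1) dt.
Rewriting, the integral becomes 5·∫ u^3 du = 5·u^4/4.
Substituting back, u = tan(t).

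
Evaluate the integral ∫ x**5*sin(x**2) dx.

Let u = x², du = 2x dx; rewrite as (1/2)∫ u^2·sin(1u) du.
Now integrate by parts 2 times.

-x**4*cos(x**2)/2 + x**2*sin(x**2) + cos(x**2) + C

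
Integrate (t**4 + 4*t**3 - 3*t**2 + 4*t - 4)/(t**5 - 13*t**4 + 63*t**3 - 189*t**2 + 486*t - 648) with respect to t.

Factor the denominator: (t - 6)*(t - 4)*(t - 3)*(t**2 + 9).
Partial-fraction decomposition: -4*(17*t + 23)/(225*(t**2 + 9)) + 85/(27*(t - 3)) - 238/(25*(t - 4)) + 1036/(135*(t - 6)).
Integrate each term; A/(t−a) gives A·log|t−a|; the (Bt+D)/(t²+p²) term gives a log and an atan.

1036*log(t - 6)/135 - 238*log(t - 4)/25 + 85*log(t - 3)/27 - 34*log(t**2 + 9)/225 - 92*atan(t/3)/675 + C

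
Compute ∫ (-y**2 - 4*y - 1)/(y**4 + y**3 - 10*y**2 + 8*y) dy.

Factor the denominator: y*(y - 2)*(y - 1)*(y + 4).
Partial-fraction decomposition: 1/(120*(y + 4)) + 6/(5*(y - 1)) - 13/(12*(y - 2)) - 1/(8*y).
Integrate each term: A/(y−a) contributes A·log|y−a|.

-log(y)/8 - 13*log(y - 2)/12 + 6*log(y - 1)/5 + log(y + 4)/120 + C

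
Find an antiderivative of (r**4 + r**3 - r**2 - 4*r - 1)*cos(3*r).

Use integration by parts with u = r**4 + r**3 - r**2 - 4*r - 1, dv = cos(3*r) dr, so v = sin(3*r)/3.
Apply parts 4 times (tabular method): alternate signs, differentiate u down to 0, integrate dv up.

r**4*sin(3*r)/3 + r**3*sin(3*r)/3 + 4*r**3*cos(3*r)/9 - 7*r**2*sin(3*r)/9 + r**2*cos(3*r)/3 - 14*r*sin(3*r)/9 - 14*r*cos(3*r)/27 - 13*sin(3*r)/81 - 14*cos(3*r)/27 + C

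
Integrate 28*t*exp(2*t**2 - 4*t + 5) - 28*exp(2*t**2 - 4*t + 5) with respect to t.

7*exp(2*t**2 - 4*t + 5) + C

Let u = 2*t**2 - 4*t + 5, so du = (4*t - 4) dt.
Rewriting, the integral becomes 7·∫ e^u du = 7·e^u.
Substituting back, u = 2*t**2 - 4*t + 5.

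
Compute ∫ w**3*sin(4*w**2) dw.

-w**2*cos(4*w**2)/8 + sin(4*w**2)/32 + C

Let u = w², du = 2w dw; rewrite as (1/2)∫ u^1·sin(4u) du.
Now integrate by parts 1 time.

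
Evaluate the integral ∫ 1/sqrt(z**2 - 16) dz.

log(z + sqrt(z**2 - 16)) + C

Substitute z = 4·sec(θ), so dz = 4·sec(θ)*tan(θ) dθ and the radical becomes sqrt(z**2 - 16) = 4·tan(θ) by the Pythagorean identity.
Integrate the resulting trig expression in θ, then back-substitute sec(θ) = z/4, tan(θ) = sqrt(z**2 - 16)/4 (absorbing any constant into C).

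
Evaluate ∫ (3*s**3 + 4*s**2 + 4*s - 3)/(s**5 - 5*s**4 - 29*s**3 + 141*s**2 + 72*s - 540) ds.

Factor the denominator: (s - 6)*(s - 3)**2*(s + 2)*(s + 5).
Partial-fraction decomposition: -149/(1056*(s + 5)) + 19/(600*(s + 2)) - 2201/(2400*(s - 3)) - 21/(20*(s - 3)**2) + 271/(264*(s - 6)).
Integrate each term; A/(s−a) gives A·log|s−a|; A/(s−a)² gives −A/(s−a).

271*log(s - 6)/264 - 2201*log(s - 3)/2400 + 19*log(s + 2)/600 - 149*log(s + 5)/1056 + 21/(20*s - 60) + C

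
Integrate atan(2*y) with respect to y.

Use integration by parts with u = arctan(2*y), dv = dy.
Then du = 2/(4*y**2 + 1) dy.

y*atan(2*y) - log(4*y**2 + 1)/4 + C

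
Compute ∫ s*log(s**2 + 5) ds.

s**2*log(s**2 + 5)/2 - s**2/2 + 5*log(s**2 + 5)/2 + C

Let u = s**2 + 5, so du = (2*s) ds.
The integral becomes (1/2)·∫ log(u) du; integrate by parts with u′=log(u), dv′=du.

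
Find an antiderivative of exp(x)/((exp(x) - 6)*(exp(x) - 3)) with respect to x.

Let u = e^x, du = e^x dx.
The integral becomes ∫ du/((u-6)(u-3)); decompose into partial fractions.

log(exp(x) - 6)/3 - log(exp(x) - 3)/3 + C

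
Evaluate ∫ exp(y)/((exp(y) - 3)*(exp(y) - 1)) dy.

Let u = e^y, du = e^y dy.
The integral becomes ∫ du/((u-1)(u-3)); decompose into partial fractions.

log(exp(y) - 3)/2 - log(exp(y) - 1)/2 + C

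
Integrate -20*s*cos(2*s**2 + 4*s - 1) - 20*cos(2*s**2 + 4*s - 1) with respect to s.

-5*sin(2*s**2 + 4*s - 1) + C

Let u = 2*s**2 + 4*s - 1, so du = (4*s + 4) ds.
Rewriting, the integral becomes -5·∫ cos(u) du = -5·sin(u).
Substituting back, u = 2*s**2 + 4*s - 1.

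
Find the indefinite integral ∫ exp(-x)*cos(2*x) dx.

Let I denote the integral. Integrate by parts with u = cos(2*x), dv = exp(-x) dx, so v = -exp(-x): I = -exp(-x)*cos(2*x) − 2·∫ exp(-x)*sin(2*x) dx.
Apply parts again with u = sin(2*x), dv = exp(-x) dx: ∫ exp(-x)*sin(2*x) dx = -exp(-x)*sin(2*x) + 2·I. Substituting back brings back I: I = 2*exp(-x)*sin(2*x) - exp(-x)*cos(2*x) − 4·I.
Solving for I: (1 + 4)·I equals the remaining terms, so I = (1/5)·(2*exp(-x)*sin(2*x) - exp(-x)*cos(2*x)).

2*exp(-x)*sin(2*x)/5 - exp(-x)*cos(2*x)/5 + C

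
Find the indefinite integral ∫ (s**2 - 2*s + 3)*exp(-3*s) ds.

(-9*s**2 + 12*s - 23)*exp(-3*s)/27 + C

Use integration by parts with u = s**2 - 2*s + 3, dv = exp(-3*s) ds, so v = -exp(-3*s)/3.
Apply parts 2 times (tabular method): alternate signs, differentiate u down to 0, integrate dv up.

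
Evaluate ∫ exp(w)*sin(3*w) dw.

Let I denote the integral. Integrate by parts with u = sin(3*w), dv = exp(w) dw, so v = exp(w): I = exp(w)*sin(3*w) − 3·∫ exp(w)*cos(3*w) dw.
Apply parts again with u = cos(3*w), dv = exp(w) dw: ∫ exp(w)*cos(3*w) dw = exp(w)*cos(3*w) + 3·I. Substituting back brings back I: I = exp(w)*sin(3*w) - 3*exp(w)*cos(3*w) − 9·I.
Solving for I: (1 + 9)·I equals the remaining terms, so I = (1/10)·(exp(w)*sin(3*w) - 3*exp(w)*cos(3*w)).

exp(w)*sin(3*w)/10 - 3*exp(w)*cos(3*w)/10 + C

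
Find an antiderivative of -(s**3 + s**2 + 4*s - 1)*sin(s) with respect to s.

s**3*cos(s) - 3*s**2*sin(s) + s**2*cos(s) - 2*s*sin(s) - 2*s*cos(s) + 2*sin(s) - 3*cos(s) + C

Use integration by parts with u = s**3 + s**2 + 4*s - 1, dv = -sin(s) ds, so v = cos(s).
Apply parts 3 times (tabular method): alternate signs, differentiate u down to 0, integrate dv up.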